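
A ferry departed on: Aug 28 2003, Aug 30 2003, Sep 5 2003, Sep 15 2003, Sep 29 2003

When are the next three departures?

Gaps: 2, 6, 10, 14 days — each gap is 4 larger than the previous one.
Next gap: 18 days. Sep 29 2003 + 18 days = Oct 17 2003.
Next gap: 22 days. Oct 17 2003 + 22 days = Nov 8 2003.
Next gap: 26 days. Nov 8 2003 + 26 days = Dec 4 2003.

Oct 17 2003, Nov 8 2003, Dec 4 2003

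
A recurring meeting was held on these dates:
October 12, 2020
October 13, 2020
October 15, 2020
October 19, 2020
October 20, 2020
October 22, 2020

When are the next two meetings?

October 26, 2020; October 27, 2020

Gaps: 1, 2, 4, 1, 2 days — not constant, but cyclic with period 3.
The events fall on every Monday, Tuesday and Thursday.
Next Monday: October 26, 2020.
Next Tuesday: October 27, 2020.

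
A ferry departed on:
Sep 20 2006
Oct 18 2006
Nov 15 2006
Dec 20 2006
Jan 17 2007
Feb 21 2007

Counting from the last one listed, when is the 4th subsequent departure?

Jun 20 2007

These are Wednesdays at 28- or 35-day spacing (28, 28, 35, 28, 35).
The pattern: 3rd Wednesday of the month.
March 2007 — 3rd Wednesday is Mar 21 2007.
April 2007 — 3rd Wednesday is Apr 18 2007.
May 2007 — 3rd Wednesday is May 16 2007.
June 2007 — 3rd Wednesday is Jun 20 2007.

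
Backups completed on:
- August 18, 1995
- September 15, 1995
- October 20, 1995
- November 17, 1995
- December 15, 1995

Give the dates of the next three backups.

January 19, 1996; February 16, 1996; March 15, 1996

These are Fridays at 28- or 35-day spacing (28, 35, 28, 28).
The pattern: 3rd Friday of the month.
January 1996 — 3rd Friday is January 19, 1996.
February 1996 — 3rd Friday is February 16, 1996.
March 1996 — 3rd Friday is March 15, 1996.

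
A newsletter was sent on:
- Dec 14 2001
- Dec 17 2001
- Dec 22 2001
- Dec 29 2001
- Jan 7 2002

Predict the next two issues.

Jan 18 2002, Jan 31 2002

The spacing grows by 2 each time: 3, 5, 7, 9 days.
Next gap: 11 days. Jan 7 2002 + 11 days = Jan 18 2002.
Next gap: 13 days. Jan 18 2002 + 13 days = Jan 31 2002.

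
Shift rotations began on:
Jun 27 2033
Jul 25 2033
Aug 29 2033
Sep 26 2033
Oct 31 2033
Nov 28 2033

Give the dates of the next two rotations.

These are Mondays with 28, 35, 28, 35, 28-day gaps.
Each is the final Monday of its month — Aug 29 2033 is past the 28th, so '4th Monday' doesn't fit.
Last Monday of December 2033: Dec 26 2033.
January 2034 ends with Monday Jan 30 2034.

Dec 26 2033, Jan 30 2034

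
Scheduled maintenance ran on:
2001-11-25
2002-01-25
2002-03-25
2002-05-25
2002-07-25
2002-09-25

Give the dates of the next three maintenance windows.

Each date is the 25th; the gaps (61, 59, 61, 61, 62) track the month lengths.
The rule is the 25th of every 2 months.
Next: November 2002 → 2002-11-25.
January 2003: 2003-01-25.
Next: March 2003 → 2003-03-25.

2002-11-25, 2003-01-25, 2003-03-25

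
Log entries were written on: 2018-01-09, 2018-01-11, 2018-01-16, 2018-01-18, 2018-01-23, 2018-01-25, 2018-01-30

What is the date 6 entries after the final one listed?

2018-02-20

The gap pattern 2, 5, 2, 5, 2, 5 repeats every 2 events.
These are the Tuesdays and Thursdays of each week.
The following Thursday is 2018-02-01.
The following Tuesday is 2018-02-06.
Next Thursday: 2018-02-08.
The following Tuesday is 2018-02-13.
Next Thursday: 2018-02-15.
The following Tuesday is 2018-02-20.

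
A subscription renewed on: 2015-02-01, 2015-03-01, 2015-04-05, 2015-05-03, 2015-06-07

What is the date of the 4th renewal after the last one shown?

2015-10-04

These are Sundays at 28- or 35-day spacing (28, 35, 28, 35).
The pattern: 1st Sunday of the month.
1st Sunday of July 2015: 2015-07-05.
August 2015 — 1st Sunday is 2015-08-02.
1st Sunday of September 2015: 2015-09-06.
1st Sunday of October 2015: 2015-10-04.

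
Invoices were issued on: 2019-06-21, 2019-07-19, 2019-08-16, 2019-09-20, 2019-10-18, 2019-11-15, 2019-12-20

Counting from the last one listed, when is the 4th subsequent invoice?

2020-04-17

All dates are Fridays, 28, 28, 35, 28, 28, 35 days apart.
Specifically, the 3rd Friday of each month.
January 2020 — 3rd Friday is 2020-01-17.
February 2020 — 3rd Friday is 2020-02-21.
3rd Friday of March 2020: 2020-03-20.
April 2020 — 3rd Friday is 2020-04-17.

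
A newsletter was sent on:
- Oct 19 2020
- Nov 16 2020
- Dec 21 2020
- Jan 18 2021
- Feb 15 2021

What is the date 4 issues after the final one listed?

Jun 21 2021

All dates are Mondays, 28, 35, 28, 28 days apart.
Specifically, the 3rd Monday of each month.
3rd Monday of March 2021: Mar 15 2021.
3rd Monday of April 2021: Apr 19 2021.
May 2021 — 3rd Monday is May 17 2021.
June 2021 — 3rd Monday is Jun 21 2021.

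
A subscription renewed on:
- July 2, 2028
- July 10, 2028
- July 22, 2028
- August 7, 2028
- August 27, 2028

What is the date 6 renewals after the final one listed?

March 19, 2029

Intervals are 8, 12, 16, 20 days — an arithmetic progression with common difference 4.
Next gap: 24 days. August 27, 2028 + 24 days = September 20, 2028.
Next gap: 28 days. September 20, 2028 + 28 days = October 18, 2028.
Next gap: 32 days. October 18, 2028 + 32 days = November 19, 2028.
Next gap: 36 days. November 19, 2028 + 36 days = December 25, 2028.
Next gap: 40 days. December 25, 2028 + 40 days = February 3, 2029.
Next gap: 44 days. February 3, 2029 + 44 days = March 19, 2029.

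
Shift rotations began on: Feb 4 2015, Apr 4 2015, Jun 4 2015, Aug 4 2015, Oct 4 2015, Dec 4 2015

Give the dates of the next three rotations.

Gaps: 59, 61, 61, 61, 61 days — not constant. Every event is on the 4th of the month.
Pattern: the 4th of every 2 months.
Next: February 2016 → Feb 4 2016.
Next: April 2016 → Apr 4 2016.
Next: June 2016 → Jun 4 2016.

Feb 4 2016, Apr 4 2016, Jun 4 2016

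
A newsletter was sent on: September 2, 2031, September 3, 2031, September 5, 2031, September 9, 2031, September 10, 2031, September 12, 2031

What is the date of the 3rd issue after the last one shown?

Every event lands on a Tuesday or Wednesday or Friday (gaps cycle 1, 2, 4, 1, 2).
So the schedule is: every Tuesday, Wednesday and Friday.
The following Tuesday is September 16, 2031.
Next Wednesday: September 17, 2031.
Next Friday: September 19, 2031.

September 19, 2031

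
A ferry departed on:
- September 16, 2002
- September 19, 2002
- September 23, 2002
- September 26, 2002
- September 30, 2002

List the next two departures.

October 3, 2002; October 7, 2002

Gaps: 3, 4, 3, 4 days — not constant, but cyclic with period 2.
The events fall on every Monday and Thursday.
Next Thursday: October 3, 2002.
The following Monday is October 7, 2002.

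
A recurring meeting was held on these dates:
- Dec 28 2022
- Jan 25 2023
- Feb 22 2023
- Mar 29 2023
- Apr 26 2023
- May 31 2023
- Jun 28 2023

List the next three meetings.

Every date is a Wednesday; gaps 28, 28, 35, 28, 35, 28 days.
Each is the last Wednesday of its month (at least one falls on the 29th or later, ruling out '4th Wednesday').
July 2023 ends with Wednesday Jul 26 2023.
Last Wednesday of August 2023: Aug 30 2023.
Last Wednesday of September 2023: Sep 27 2023.

Jul 26 2023, Aug 30 2023, Sep 27 2023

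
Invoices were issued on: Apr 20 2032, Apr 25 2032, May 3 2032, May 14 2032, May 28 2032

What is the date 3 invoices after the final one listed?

Intervals are 5, 8, 11, 14 days — an arithmetic progression with common difference 3.
Next gap: 17 days. May 28 2032 + 17 days = Jun 14 2032.
Next gap: 20 days. Jun 14 2032 + 20 days = Jul 4 2032.
Next gap: 23 days. Jul 4 2032 + 23 days = Jul 27 2032.

Jul 27 2032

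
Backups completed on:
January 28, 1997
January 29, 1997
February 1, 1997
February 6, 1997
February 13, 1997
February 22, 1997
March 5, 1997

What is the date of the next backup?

March 18, 1997

Gaps: 1, 3, 5, 7, 9, 11 days — each gap is 2 larger than the previous one.
Next gap: 13 days. March 5, 1997 + 13 days = March 18, 1997.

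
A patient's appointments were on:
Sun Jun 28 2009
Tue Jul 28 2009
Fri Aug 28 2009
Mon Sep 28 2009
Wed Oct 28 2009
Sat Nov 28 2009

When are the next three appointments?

The day-of-month is always 28 (30, 31, 31, 30, 31 days between events).
So this recurs on the 28th of each month.
December 2009: Mon Dec 28 2009.
Next: January 2010 → Thu Jan 28 2010.
Next: February 2010 → Sun Feb 28 2010.

Mon Dec 28 2009, Thu Jan 28 2010, Sun Feb 28 2010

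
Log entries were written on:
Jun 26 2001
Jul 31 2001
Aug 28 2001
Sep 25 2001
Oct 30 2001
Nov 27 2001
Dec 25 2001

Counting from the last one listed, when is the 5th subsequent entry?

May 28 2002

These are Tuesdays with 35, 28, 28, 35, 28, 28-day gaps.
Each is the final Tuesday of its month — Jul 31 2001 is past the 28th, so '4th Tuesday' doesn't fit.
January 2002 ends with Tuesday Jan 29 2002.
Last Tuesday of February 2002: Feb 26 2002.
Last Tuesday of March 2002: Mar 26 2002.
Last Tuesday of April 2002: Apr 30 2002.
Last Tuesday of May 2002: May 28 2002.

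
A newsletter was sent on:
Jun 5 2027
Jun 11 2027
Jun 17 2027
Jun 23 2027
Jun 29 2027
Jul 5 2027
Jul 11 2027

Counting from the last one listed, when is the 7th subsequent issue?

Aug 22 2027

Every event comes 6 days after the last (6, 6, 6, 6, 6, 6).
Jul 11 2027 + 6 days = Jul 17 2027.
Jul 17 2027 + 6 days = Jul 23 2027.
Jul 23 2027 + 6 days = Jul 29 2027.
Jul 29 2027 + 6 days = Aug 4 2027.
Aug 4 2027 + 6 days = Aug 10 2027.
Aug 10 2027 + 6 days = Aug 16 2027.
Aug 16 2027 + 6 days = Aug 22 2027.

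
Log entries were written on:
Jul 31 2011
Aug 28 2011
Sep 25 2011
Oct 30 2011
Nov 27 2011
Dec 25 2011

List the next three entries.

These are Sundays with 28, 28, 35, 28, 28-day gaps.
Each is the final Sunday of its month — Jul 31 2011 is past the 28th, so '4th Sunday' doesn't fit.
January 2012 ends with Sunday Jan 29 2012.
February 2012 ends with Sunday Feb 26 2012.
Last Sunday of March 2012: Mar 25 2012.

Jan 29 2012, Feb 26 2012, Mar 25 2012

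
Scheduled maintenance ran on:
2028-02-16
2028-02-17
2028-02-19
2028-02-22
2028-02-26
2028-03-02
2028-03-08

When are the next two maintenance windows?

2028-03-15, 2028-03-23

Gaps: 1, 2, 3, 4, 5, 6 days — each gap is 1 larger than the previous one.
Next gap: 7 days. 2028-03-08 + 7 days = 2028-03-15.
Next gap: 8 days. 2028-03-15 + 8 days = 2028-03-23.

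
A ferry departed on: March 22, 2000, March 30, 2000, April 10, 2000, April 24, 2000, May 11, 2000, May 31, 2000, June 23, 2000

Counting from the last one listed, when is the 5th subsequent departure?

Intervals are 8, 11, 14, 17, 20, 23 days — an arithmetic progression with common difference 3.
Next gap: 26 days. June 23, 2000 + 26 days = July 19, 2000.
Next gap: 29 days. July 19, 2000 + 29 days = August 17, 2000.
Next gap: 32 days. August 17, 2000 + 32 days = September 18, 2000.
Next gap: 35 days. September 18, 2000 + 35 days = October 23, 2000.
Next gap: 38 days. October 23, 2000 + 38 days = November 30, 2000.

November 30, 2000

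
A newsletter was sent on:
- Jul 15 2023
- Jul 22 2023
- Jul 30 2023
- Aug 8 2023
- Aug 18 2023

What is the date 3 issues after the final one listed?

Sep 23 2023

The spacing grows by 1 each time: 7, 8, 9, 10 days.
Next gap: 11 days. Aug 18 2023 + 11 days = Aug 29 2023.
Next gap: 12 days. Aug 29 2023 + 12 days = Sep 10 2023.
Next gap: 13 days. Sep 10 2023 + 13 days = Sep 23 2023.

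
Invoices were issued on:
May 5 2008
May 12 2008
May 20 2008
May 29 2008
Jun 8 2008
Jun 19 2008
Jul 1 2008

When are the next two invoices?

Gaps: 7, 8, 9, 10, 11, 12 days — each gap is 1 larger than the previous one.
Next gap: 13 days. Jul 1 2008 + 13 days = Jul 14 2008.
Next gap: 14 days. Jul 14 2008 + 14 days = Jul 28 2008.

Jul 14 2008, Jul 28 2008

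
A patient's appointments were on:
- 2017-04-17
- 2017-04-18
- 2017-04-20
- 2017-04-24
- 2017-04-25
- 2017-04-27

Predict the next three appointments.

Every event lands on a Monday or Tuesday or Thursday (gaps cycle 1, 2, 4, 1, 2).
So the schedule is: every Monday, Tuesday and Thursday.
Next Monday: 2017-05-01.
Next Tuesday: 2017-05-02.
Next Thursday: 2017-05-04.

2017-05-01, 2017-05-02, 2017-05-04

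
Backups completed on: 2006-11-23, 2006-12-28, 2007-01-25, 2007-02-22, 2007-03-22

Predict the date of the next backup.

2007-04-26

Gaps: 35, 28, 28, 28 days — a mix of 28 and 35. Every date is a Thursday.
Each is the 4th Thursday of its month.
April 2007 — 4th Thursday is 2007-04-26.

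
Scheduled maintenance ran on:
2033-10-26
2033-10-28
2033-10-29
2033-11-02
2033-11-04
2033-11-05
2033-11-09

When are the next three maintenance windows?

The gap pattern 2, 1, 4, 2, 1, 4 repeats every 3 events.
These are the Wednesdays, Fridays and Saturdays of each week.
The following Friday is 2033-11-11.
Next Saturday: 2033-11-12.
Next Wednesday: 2033-11-16.

2033-11-11, 2033-11-12, 2033-11-16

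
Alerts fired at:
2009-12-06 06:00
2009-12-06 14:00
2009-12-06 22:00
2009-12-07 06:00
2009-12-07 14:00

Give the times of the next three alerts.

Spacing: 8, 8, 8, 8 h — constant 8 h.
2009-12-07 14:00 + 8 h = 2009-12-07 22:00.
2009-12-07 22:00 + 8 h = 2009-12-08 06:00.
2009-12-08 06:00 + 8 h = 2009-12-08 14:00.

2009-12-07 22:00, 2009-12-08 06:00, 2009-12-08 14:00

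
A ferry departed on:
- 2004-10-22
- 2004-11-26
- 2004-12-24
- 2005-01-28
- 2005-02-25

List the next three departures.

These are Fridays at 28- or 35-day spacing (35, 28, 35, 28).
The pattern: 4th Friday of the month.
4th Friday of March 2005: 2005-03-25.
4th Friday of April 2005: 2005-04-22.
May 2005 — 4th Friday is 2005-05-27.

2005-03-25, 2005-04-22, 2005-05-27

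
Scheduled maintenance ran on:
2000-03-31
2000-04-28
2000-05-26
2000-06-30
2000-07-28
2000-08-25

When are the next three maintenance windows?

Every date is a Friday; gaps 28, 28, 35, 28, 28 days.
Each is the last Friday of its month (at least one falls on the 29th or later, ruling out '4th Friday').
September 2000 ends with Friday 2000-09-29.
October 2000 ends with Friday 2000-10-27.
Last Friday of November 2000: 2000-11-24.

2000-09-29, 2000-10-27, 2000-11-24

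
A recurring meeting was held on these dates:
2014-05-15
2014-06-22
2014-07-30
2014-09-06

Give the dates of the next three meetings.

Gaps between consecutive events: 38, 38, 38 days — a constant 38-day interval.
2014-09-06 + 38 days = 2014-10-14.
2014-10-14 + 38 days = 2014-11-21.
2014-11-21 + 38 days = 2014-12-29.

2014-10-14, 2014-11-21, 2014-12-29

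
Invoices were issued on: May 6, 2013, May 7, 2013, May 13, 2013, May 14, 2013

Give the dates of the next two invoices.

The gap pattern 1, 6, 1 repeats every 2 events.
These are the Mondays and Tuesdays of each week.
The following Monday is May 20, 2013.
Next Tuesday: May 21, 2013.

May 20, 2013; May 21, 2013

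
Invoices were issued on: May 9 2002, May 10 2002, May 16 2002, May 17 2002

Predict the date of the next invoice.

Every event lands on a Thursday or Friday (gaps cycle 1, 6, 1).
So the schedule is: every Thursday and Friday.
Next Thursday: May 23 2002.

May 23 2002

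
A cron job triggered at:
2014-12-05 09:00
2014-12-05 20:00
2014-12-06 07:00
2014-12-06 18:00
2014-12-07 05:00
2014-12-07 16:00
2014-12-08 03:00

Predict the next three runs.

2014-12-08 14:00, 2014-12-09 01:00, 2014-12-09 12:00

The interval is a steady 11 hours (11, 11, 11, 11, 11, 11).
2014-12-08 03:00 + 11 h = 2014-12-08 14:00.
2014-12-08 14:00 + 11 h = 2014-12-09 01:00.
2014-12-09 01:00 + 11 h = 2014-12-09 12:00.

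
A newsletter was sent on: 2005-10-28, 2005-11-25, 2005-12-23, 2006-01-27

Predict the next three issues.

These are Fridays at 28- or 35-day spacing (28, 28, 35).
The pattern: 4th Friday of the month.
February 2006 — 4th Friday is 2006-02-24.
March 2006 — 4th Friday is 2006-03-24.
4th Friday of April 2006: 2006-04-28.

2006-02-24, 2006-03-24, 2006-04-28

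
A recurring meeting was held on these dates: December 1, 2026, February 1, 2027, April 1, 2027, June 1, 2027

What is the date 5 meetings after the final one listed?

April 1, 2028

Gaps: 62, 59, 61 days — not constant. Every event is on the 1st of the month.
Pattern: the 1st of every 2 months.
August 2027: August 1, 2027.
Next: October 2027 → October 1, 2027.
December 2027: December 1, 2027.
Next: February 2028 → February 1, 2028.
Next: April 2028 → April 1, 2028.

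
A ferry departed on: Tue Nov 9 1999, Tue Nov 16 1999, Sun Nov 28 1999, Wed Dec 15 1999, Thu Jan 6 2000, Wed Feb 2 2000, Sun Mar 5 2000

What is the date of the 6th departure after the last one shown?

Intervals are 7, 12, 17, 22, 27, 32 days — an arithmetic progression with common difference 5.
Next gap: 37 days. Sun Mar 5 2000 + 37 days = Tue Apr 11 2000.
Next gap: 42 days. Tue Apr 11 2000 + 42 days = Tue May 23 2000.
Next gap: 47 days. Tue May 23 2000 + 47 days = Sun Jul 9 2000.
Next gap: 52 days. Sun Jul 9 2000 + 52 days = Wed Aug 30 2000.
Next gap: 57 days. Wed Aug 30 2000 + 57 days = Thu Oct 26 2000.
Next gap: 62 days. Thu Oct 26 2000 + 62 days = Wed Dec 27 2000.

Wed Dec 27 2000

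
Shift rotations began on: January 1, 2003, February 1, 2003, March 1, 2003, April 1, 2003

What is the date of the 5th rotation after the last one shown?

Gaps: 31, 28, 31 days — not constant. Every event is on the 1st of the month.
Pattern: the 1st of each month.
Next: May 2003 → May 1, 2003.
Next: June 2003 → June 1, 2003.
Next: July 2003 → July 1, 2003.
August 2003: August 1, 2003.
Next: September 2003 → September 1, 2003.

September 1, 2003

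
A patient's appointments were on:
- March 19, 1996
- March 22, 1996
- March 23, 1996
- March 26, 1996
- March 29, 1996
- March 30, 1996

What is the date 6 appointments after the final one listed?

Every event lands on a Tuesday or Friday or Saturday (gaps cycle 3, 1, 3, 3, 1).
So the schedule is: every Tuesday, Friday and Saturday.
Next Tuesday: April 2, 1996.
Next Friday: April 5, 1996.
Next Saturday: April 6, 1996.
The following Tuesday is April 9, 1996.
Next Friday: April 12, 1996.
Next Saturday: April 13, 1996.

April 13, 1996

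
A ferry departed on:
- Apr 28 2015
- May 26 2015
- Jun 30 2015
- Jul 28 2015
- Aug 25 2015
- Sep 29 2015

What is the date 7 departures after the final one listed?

Apr 26 2016

All Tuesdays; the gaps (28, 35, 28, 28, 35) vary with month length.
This is the last Tuesday of each month.
Last Tuesday of October 2015: Oct 27 2015.
November 2015 ends with Tuesday Nov 24 2015.
December 2015 ends with Tuesday Dec 29 2015.
Last Tuesday of January 2016: Jan 26 2016.
February 2016 ends with Tuesday Feb 23 2016.
Last Tuesday of March 2016: Mar 29 2016.
Last Tuesday of April 2016: Apr 26 2016.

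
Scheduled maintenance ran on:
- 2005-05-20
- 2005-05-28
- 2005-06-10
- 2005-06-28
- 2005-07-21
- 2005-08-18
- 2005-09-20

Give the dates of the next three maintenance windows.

Gaps: 8, 13, 18, 23, 28, 33 days — each gap is 5 larger than the previous one.
Next gap: 38 days. 2005-09-20 + 38 days = 2005-10-28.
Next gap: 43 days. 2005-10-28 + 43 days = 2005-12-10.
Next gap: 48 days. 2005-12-10 + 48 days = 2006-01-27.

2005-10-28, 2005-12-10, 2006-01-27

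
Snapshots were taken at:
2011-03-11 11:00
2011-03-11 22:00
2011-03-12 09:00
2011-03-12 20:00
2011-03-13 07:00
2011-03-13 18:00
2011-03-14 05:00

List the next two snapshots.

2011-03-14 16:00, 2011-03-15 03:00

Spacing: 11, 11, 11, 11, 11, 11 h — constant 11 h.
2011-03-14 05:00 + 11 h = 2011-03-14 16:00.
2011-03-14 16:00 + 11 h = 2011-03-15 03:00.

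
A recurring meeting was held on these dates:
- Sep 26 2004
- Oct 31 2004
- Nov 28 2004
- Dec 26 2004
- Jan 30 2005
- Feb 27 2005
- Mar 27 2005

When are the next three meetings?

Apr 24 2005, May 29 2005, Jun 26 2005

Every date is a Sunday; gaps 35, 28, 28, 35, 28, 28 days.
Each is the last Sunday of its month (at least one falls on the 29th or later, ruling out '4th Sunday').
Last Sunday of April 2005: Apr 24 2005.
Last Sunday of May 2005: May 29 2005.
Last Sunday of June 2005: Jun 26 2005.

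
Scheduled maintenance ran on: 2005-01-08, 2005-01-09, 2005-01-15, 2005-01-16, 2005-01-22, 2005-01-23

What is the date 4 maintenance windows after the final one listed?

2005-02-06

The gap pattern 1, 6, 1, 6, 1 repeats every 2 events.
These are the Saturdays and Sundays of each week.
Next Saturday: 2005-01-29.
The following Sunday is 2005-01-30.
Next Saturday: 2005-02-05.
Next Sunday: 2005-02-06.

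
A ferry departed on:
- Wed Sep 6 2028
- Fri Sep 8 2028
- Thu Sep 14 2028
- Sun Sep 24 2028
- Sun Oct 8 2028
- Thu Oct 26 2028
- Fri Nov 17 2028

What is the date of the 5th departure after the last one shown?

Sun May 6 2029

Intervals are 2, 6, 10, 14, 18, 22 days — an arithmetic progression with common difference 4.
Next gap: 26 days. Fri Nov 17 2028 + 26 days = Wed Dec 13 2028.
Next gap: 30 days. Wed Dec 13 2028 + 30 days = Fri Jan 12 2029.
Next gap: 34 days. Fri Jan 12 2029 + 34 days = Thu Feb 15 2029.
Next gap: 38 days. Thu Feb 15 2029 + 38 days = Sun Mar 25 2029.
Next gap: 42 days. Sun Mar 25 2029 + 42 days = Sun May 6 2029.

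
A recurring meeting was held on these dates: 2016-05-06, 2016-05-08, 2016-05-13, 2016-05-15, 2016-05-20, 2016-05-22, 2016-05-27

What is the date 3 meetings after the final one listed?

2016-06-05

Every event lands on a Friday or Sunday (gaps cycle 2, 5, 2, 5, 2, 5).
So the schedule is: every Friday and Sunday.
The following Sunday is 2016-05-29.
The following Friday is 2016-06-03.
Next Sunday: 2016-06-05.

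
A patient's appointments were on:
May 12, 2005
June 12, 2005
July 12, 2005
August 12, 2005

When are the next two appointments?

The day-of-month is always 12 (31, 30, 31 days between events).
So this recurs on the 12th of each month.
September 2005: September 12, 2005.
October 2005: October 12, 2005.

September 12, 2005; October 12, 2005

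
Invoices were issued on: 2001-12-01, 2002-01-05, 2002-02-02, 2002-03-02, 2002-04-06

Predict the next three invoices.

These are Saturdays at 28- or 35-day spacing (35, 28, 28, 35).
The pattern: 1st Saturday of the month.
May 2002 — 1st Saturday is 2002-05-04.
1st Saturday of June 2002: 2002-06-01.
1st Saturday of July 2002: 2002-07-06.

2002-05-04, 2002-06-01, 2002-07-06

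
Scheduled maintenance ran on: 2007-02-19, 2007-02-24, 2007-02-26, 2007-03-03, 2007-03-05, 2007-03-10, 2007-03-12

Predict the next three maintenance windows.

2007-03-17, 2007-03-19, 2007-03-24

Every event lands on a Monday or Saturday (gaps cycle 5, 2, 5, 2, 5, 2).
So the schedule is: every Monday and Saturday.
Next Saturday: 2007-03-17.
The following Monday is 2007-03-19.
The following Saturday is 2007-03-24.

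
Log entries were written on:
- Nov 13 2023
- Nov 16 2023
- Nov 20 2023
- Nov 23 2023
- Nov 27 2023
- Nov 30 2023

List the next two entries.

Dec 4 2023, Dec 7 2023

The gap pattern 3, 4, 3, 4, 3 repeats every 2 events.
These are the Mondays and Thursdays of each week.
The following Monday is Dec 4 2023.
Next Thursday: Dec 7 2023.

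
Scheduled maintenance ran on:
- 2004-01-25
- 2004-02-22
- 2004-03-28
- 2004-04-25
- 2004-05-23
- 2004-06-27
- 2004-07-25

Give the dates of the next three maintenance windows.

Gaps: 28, 35, 28, 28, 35, 28 days — a mix of 28 and 35. Every date is a Sunday.
Each is the 4th Sunday of its month.
4th Sunday of August 2004: 2004-08-22.
September 2004 — 4th Sunday is 2004-09-26.
4th Sunday of October 2004: 2004-10-24.

2004-08-22, 2004-09-26, 2004-10-24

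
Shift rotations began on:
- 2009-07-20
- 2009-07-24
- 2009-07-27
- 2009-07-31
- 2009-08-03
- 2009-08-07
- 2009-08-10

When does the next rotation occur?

2009-08-14

Gaps: 4, 3, 4, 3, 4, 3 days — not constant, but cyclic with period 2.
The events fall on every Monday and Friday.
Next Friday: 2009-08-14.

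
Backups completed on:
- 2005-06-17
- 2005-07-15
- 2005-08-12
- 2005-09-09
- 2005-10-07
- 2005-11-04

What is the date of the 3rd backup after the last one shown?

Gaps between consecutive events: 28, 28, 28, 28, 28 days — a constant 28-day interval.
2005-11-04 + 28 days = 2005-12-02.
2005-12-02 + 28 days = 2005-12-30.
2005-12-30 + 28 days = 2006-01-27.

2006-01-27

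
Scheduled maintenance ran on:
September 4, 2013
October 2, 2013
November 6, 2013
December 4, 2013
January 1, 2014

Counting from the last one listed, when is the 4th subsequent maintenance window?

May 7, 2014

Gaps: 28, 35, 28, 28 days — a mix of 28 and 35. Every date is a Wednesday.
Each is the 1st Wednesday of its month.
February 2014 — 1st Wednesday is February 5, 2014.
March 2014 — 1st Wednesday is March 5, 2014.
1st Wednesday of April 2014: April 2, 2014.
1st Wednesday of May 2014: May 7, 2014.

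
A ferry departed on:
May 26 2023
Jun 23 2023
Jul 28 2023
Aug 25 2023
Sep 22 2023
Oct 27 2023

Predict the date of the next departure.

Nov 24 2023

Gaps: 28, 35, 28, 28, 35 days — a mix of 28 and 35. Every date is a Friday.
Each is the 4th Friday of its month.
4th Friday of November 2023: Nov 24 2023.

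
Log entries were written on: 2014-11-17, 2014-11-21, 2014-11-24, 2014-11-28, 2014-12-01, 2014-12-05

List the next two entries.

2014-12-08, 2014-12-12

Gaps: 4, 3, 4, 3, 4 days — not constant, but cyclic with period 2.
The events fall on every Monday and Friday.
The following Monday is 2014-12-08.
Next Friday: 2014-12-12.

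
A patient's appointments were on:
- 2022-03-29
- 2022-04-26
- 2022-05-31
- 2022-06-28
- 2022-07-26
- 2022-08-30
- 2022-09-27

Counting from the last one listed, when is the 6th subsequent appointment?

Every date is a Tuesday; gaps 28, 35, 28, 28, 35, 28 days.
Each is the last Tuesday of its month (at least one falls on the 29th or later, ruling out '4th Tuesday').
October 2022 ends with Tuesday 2022-10-25.
Last Tuesday of November 2022: 2022-11-29.
Last Tuesday of December 2022: 2022-12-27.
Last Tuesday of January 2023: 2023-01-31.
February 2023 ends with Tuesday 2023-02-28.
March 2023 ends with Tuesday 2023-03-28.

2023-03-28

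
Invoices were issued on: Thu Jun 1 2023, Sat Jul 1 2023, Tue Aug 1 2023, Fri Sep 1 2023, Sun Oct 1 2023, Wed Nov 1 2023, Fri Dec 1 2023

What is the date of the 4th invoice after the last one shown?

Mon Apr 1 2024

Each date is the 1st; the gaps (30, 31, 31, 30, 31, 30) track the month lengths.
The rule is the 1st of each month.
January 2024: Mon Jan 1 2024.
Next: February 2024 → Thu Feb 1 2024.
Next: March 2024 → Fri Mar 1 2024.
April 2024: Mon Apr 1 2024.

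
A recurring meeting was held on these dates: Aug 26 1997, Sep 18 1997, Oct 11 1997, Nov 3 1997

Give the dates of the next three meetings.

Nov 26 1997, Dec 19 1997, Jan 11 1998

Every event comes 23 days after the last (23, 23, 23).
Nov 3 1997 + 23 days = Nov 26 1997.
Nov 26 1997 + 23 days = Dec 19 1997.
Dec 19 1997 + 23 days = Jan 11 1998.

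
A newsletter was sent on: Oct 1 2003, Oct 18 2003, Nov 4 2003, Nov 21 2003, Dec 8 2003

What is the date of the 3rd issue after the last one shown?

Every event comes 17 days after the last (17, 17, 17, 17).
Dec 8 2003 + 17 days = Dec 25 2003.
Dec 25 2003 + 17 days = Jan 11 2004.
Jan 11 2004 + 17 days = Jan 28 2004.

Jan 28 2004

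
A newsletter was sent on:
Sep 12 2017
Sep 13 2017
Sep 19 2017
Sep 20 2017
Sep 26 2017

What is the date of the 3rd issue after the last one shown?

The gap pattern 1, 6, 1, 6 repeats every 2 events.
These are the Tuesdays and Wednesdays of each week.
Next Wednesday: Sep 27 2017.
The following Tuesday is Oct 3 2017.
The following Wednesday is Oct 4 2017.

Oct 4 2017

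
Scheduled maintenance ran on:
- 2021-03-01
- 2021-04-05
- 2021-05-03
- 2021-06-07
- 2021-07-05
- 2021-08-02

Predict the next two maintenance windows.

These are Mondays at 28- or 35-day spacing (35, 28, 35, 28, 28).
The pattern: 1st Monday of the month.
1st Monday of September 2021: 2021-09-06.
1st Monday of October 2021: 2021-10-04.

2021-09-06, 2021-10-04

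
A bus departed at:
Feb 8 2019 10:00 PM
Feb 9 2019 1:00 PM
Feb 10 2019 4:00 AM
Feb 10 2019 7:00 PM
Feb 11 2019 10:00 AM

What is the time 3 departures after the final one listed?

Feb 13 2019 7:00 AM

Spacing: 15, 15, 15, 15 h — constant 15 h.
Feb 11 2019 10:00 AM + 15 h = Feb 12 2019 1:00 AM.
Feb 12 2019 1:00 AM + 15 h = Feb 12 2019 4:00 PM.
Feb 12 2019 4:00 PM + 15 h = Feb 13 2019 7:00 AM.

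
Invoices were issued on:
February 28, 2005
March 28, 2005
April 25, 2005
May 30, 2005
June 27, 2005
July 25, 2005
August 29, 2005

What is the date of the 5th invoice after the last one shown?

Every date is a Monday; gaps 28, 28, 35, 28, 28, 35 days.
Each is the last Monday of its month (at least one falls on the 29th or later, ruling out '4th Monday').
September 2005 ends with Monday September 26, 2005.
Last Monday of October 2005: October 31, 2005.
November 2005 ends with Monday November 28, 2005.
Last Monday of December 2005: December 26, 2005.
Last Monday of January 2006: January 30, 2006.

January 30, 2006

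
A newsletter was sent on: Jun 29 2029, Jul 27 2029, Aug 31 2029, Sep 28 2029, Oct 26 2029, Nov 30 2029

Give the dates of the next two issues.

Every date is a Friday; gaps 28, 35, 28, 28, 35 days.
Each is the last Friday of its month (at least one falls on the 29th or later, ruling out '4th Friday').
Last Friday of December 2029: Dec 28 2029.
Last Friday of January 2030: Jan 25 2030.

Dec 28 2029, Jan 25 2030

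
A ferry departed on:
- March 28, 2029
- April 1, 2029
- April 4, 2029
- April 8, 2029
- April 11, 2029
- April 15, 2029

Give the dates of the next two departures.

April 18, 2029; April 22, 2029

Gaps: 4, 3, 4, 3, 4 days — not constant, but cyclic with period 2.
The events fall on every Wednesday and Sunday.
The following Wednesday is April 18, 2029.
Next Sunday: April 22, 2029.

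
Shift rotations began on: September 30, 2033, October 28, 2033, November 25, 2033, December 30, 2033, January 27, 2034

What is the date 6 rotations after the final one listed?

July 28, 2034

These are Fridays with 28, 28, 35, 28-day gaps.
Each is the final Friday of its month — September 30, 2033 is past the 28th, so '4th Friday' doesn't fit.
Last Friday of February 2034: February 24, 2034.
March 2034 ends with Friday March 31, 2034.
April 2034 ends with Friday April 28, 2034.
May 2034 ends with Friday May 26, 2034.
June 2034 ends with Friday June 30, 2034.
July 2034 ends with Friday July 28, 2034.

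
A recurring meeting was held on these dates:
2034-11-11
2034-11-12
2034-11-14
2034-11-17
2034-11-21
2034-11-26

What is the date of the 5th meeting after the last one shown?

Gaps: 1, 2, 3, 4, 5 days — each gap is 1 larger than the previous one.
Next gap: 6 days. 2034-11-26 + 6 days = 2034-12-02.
Next gap: 7 days. 2034-12-02 + 7 days = 2034-12-09.
Next gap: 8 days. 2034-12-09 + 8 days = 2034-12-17.
Next gap: 9 days. 2034-12-17 + 9 days = 2034-12-26.
Next gap: 10 days. 2034-12-26 + 10 days = 2035-01-05.

2035-01-05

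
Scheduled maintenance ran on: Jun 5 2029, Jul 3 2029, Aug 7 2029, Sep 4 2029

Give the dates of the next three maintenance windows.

Gaps: 28, 35, 28 days — a mix of 28 and 35. Every date is a Tuesday.
Each is the 1st Tuesday of its month.
1st Tuesday of October 2029: Oct 2 2029.
November 2029 — 1st Tuesday is Nov 6 2029.
1st Tuesday of December 2029: Dec 4 2029.

Oct 2 2029, Nov 6 2029, Dec 4 2029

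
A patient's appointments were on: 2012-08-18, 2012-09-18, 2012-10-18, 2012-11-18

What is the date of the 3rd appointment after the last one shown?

2013-02-18

Gaps: 31, 30, 31 days — not constant. Every event is on the 18th of the month.
Pattern: the 18th of each month.
Next: December 2012 → 2012-12-18.
Next: January 2013 → 2013-01-18.
Next: February 2013 → 2013-02-18.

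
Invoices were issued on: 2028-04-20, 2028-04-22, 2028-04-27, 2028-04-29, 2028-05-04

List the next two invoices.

Gaps: 2, 5, 2, 5 days — not constant, but cyclic with period 2.
The events fall on every Thursday and Saturday.
Next Saturday: 2028-05-06.
Next Thursday: 2028-05-11.

2028-05-06, 2028-05-11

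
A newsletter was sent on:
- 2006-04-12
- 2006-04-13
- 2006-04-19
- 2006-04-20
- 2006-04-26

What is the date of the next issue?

2006-04-27

Every event lands on a Wednesday or Thursday (gaps cycle 1, 6, 1, 6).
So the schedule is: every Wednesday and Thursday.
The following Thursday is 2006-04-27.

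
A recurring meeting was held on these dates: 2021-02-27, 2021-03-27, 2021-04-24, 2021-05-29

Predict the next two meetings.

2021-06-26, 2021-07-31

All Saturdays; the gaps (28, 28, 35) vary with month length.
This is the last Saturday of each month.
June 2021 ends with Saturday 2021-06-26.
July 2021 ends with Saturday 2021-07-31.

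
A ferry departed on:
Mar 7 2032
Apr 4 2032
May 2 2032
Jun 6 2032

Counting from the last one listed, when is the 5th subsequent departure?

These are Sundays at 28- or 35-day spacing (28, 28, 35).
The pattern: 1st Sunday of the month.
1st Sunday of July 2032: Jul 4 2032.
1st Sunday of August 2032: Aug 1 2032.
1st Sunday of September 2032: Sep 5 2032.
1st Sunday of October 2032: Oct 3 2032.
November 2032 — 1st Sunday is Nov 7 2032.

Nov 7 2032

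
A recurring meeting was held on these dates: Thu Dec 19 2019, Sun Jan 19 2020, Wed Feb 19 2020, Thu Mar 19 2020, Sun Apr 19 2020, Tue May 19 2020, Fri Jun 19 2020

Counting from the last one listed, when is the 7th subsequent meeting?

Tue Jan 19 2021

Each date is the 19th; the gaps (31, 31, 29, 31, 30, 31) track the month lengths.
The rule is the 19th of each month.
July 2020: Sun Jul 19 2020.
August 2020: Wed Aug 19 2020.
September 2020: Sat Sep 19 2020.
October 2020: Mon Oct 19 2020.
Next: November 2020 → Thu Nov 19 2020.
Next: December 2020 → Sat Dec 19 2020.
Next: January 2021 → Tue Jan 19 2021.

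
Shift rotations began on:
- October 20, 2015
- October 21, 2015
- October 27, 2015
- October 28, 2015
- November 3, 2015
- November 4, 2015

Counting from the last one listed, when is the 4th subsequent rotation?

The gap pattern 1, 6, 1, 6, 1 repeats every 2 events.
These are the Tuesdays and Wednesdays of each week.
Next Tuesday: November 10, 2015.
Next Wednesday: November 11, 2015.
Next Tuesday: November 17, 2015.
Next Wednesday: November 18, 2015.

November 18, 2015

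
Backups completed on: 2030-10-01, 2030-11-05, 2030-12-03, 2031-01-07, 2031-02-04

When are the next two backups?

2031-03-04, 2031-04-01

Gaps: 35, 28, 35, 28 days — a mix of 28 and 35. Every date is a Tuesday.
Each is the 1st Tuesday of its month.
March 2031 — 1st Tuesday is 2031-03-04.
April 2031 — 1st Tuesday is 2031-04-01.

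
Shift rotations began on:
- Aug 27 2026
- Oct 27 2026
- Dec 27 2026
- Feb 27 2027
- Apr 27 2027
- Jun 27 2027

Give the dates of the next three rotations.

The day-of-month is always 27 (61, 61, 62, 59, 61 days between events).
So this recurs on the 27th of every 2 months.
Next: August 2027 → Aug 27 2027.
October 2027: Oct 27 2027.
Next: December 2027 → Dec 27 2027.

Aug 27 2027, Oct 27 2027, Dec 27 2027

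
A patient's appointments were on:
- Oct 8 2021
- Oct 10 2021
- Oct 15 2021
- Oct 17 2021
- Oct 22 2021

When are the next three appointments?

Oct 24 2021, Oct 29 2021, Oct 31 2021

Every event lands on a Friday or Sunday (gaps cycle 2, 5, 2, 5).
So the schedule is: every Friday and Sunday.
Next Sunday: Oct 24 2021.
Next Friday: Oct 29 2021.
Next Sunday: Oct 31 2021.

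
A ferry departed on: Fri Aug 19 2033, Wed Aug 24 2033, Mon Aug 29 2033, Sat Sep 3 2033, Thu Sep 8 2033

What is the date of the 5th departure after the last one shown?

Every event comes 5 days after the last (5, 5, 5, 5).
Thu Sep 8 2033 + 5 days = Tue Sep 13 2033.
Tue Sep 13 2033 + 5 days = Sun Sep 18 2033.
Sun Sep 18 2033 + 5 days = Fri Sep 23 2033.
Fri Sep 23 2033 + 5 days = Wed Sep 28 2033.
Wed Sep 28 2033 + 5 days = Mon Oct 3 2033.

Mon Oct 3 2033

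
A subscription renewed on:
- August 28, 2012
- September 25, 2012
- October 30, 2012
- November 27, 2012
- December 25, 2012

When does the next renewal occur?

January 29, 2013

Every date is a Tuesday; gaps 28, 35, 28, 28 days.
Each is the last Tuesday of its month (at least one falls on the 29th or later, ruling out '4th Tuesday').
Last Tuesday of January 2013: January 29, 2013.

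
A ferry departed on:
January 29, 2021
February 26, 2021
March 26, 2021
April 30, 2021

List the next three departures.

All Fridays; the gaps (28, 28, 35) vary with month length.
This is the last Friday of each month.
May 2021 ends with Friday May 28, 2021.
June 2021 ends with Friday June 25, 2021.
July 2021 ends with Friday July 30, 2021.

May 28, 2021; June 25, 2021; July 30, 2021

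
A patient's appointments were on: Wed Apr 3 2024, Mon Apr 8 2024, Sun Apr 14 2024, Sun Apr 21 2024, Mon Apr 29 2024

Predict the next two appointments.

Wed May 8 2024, Sat May 18 2024

Gaps: 5, 6, 7, 8 days — each gap is 1 larger than the previous one.
Next gap: 9 days. Mon Apr 29 2024 + 9 days = Wed May 8 2024.
Next gap: 10 days. Wed May 8 2024 + 10 days = Sat May 18 2024.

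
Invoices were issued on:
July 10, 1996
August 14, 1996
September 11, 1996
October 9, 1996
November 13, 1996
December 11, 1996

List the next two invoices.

Gaps: 35, 28, 28, 35, 28 days — a mix of 28 and 35. Every date is a Wednesday.
Each is the 2nd Wednesday of its month.
January 1997 — 2nd Wednesday is January 8, 1997.
2nd Wednesday of February 1997: February 12, 1997.

January 8, 1997; February 12, 1997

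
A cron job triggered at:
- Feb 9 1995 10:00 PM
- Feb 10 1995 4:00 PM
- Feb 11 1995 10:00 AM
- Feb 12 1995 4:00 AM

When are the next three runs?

Gaps: 18, 18, 18 hours — each event is 18 hours after the previous one.
Feb 12 1995 4:00 AM + 18 h = Feb 12 1995 10:00 PM.
Feb 12 1995 10:00 PM + 18 h = Feb 13 1995 4:00 PM.
Feb 13 1995 4:00 PM + 18 h = Feb 14 1995 10:00 AM.

Feb 12 1995 10:00 PM, Feb 13 1995 4:00 PM, Feb 14 1995 10:00 AM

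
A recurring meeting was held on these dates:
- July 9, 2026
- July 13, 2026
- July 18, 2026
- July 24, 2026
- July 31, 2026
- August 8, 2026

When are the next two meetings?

August 17, 2026; August 27, 2026

Gaps: 4, 5, 6, 7, 8 days — each gap is 1 larger than the previous one.
Next gap: 9 days. August 8, 2026 + 9 days = August 17, 2026.
Next gap: 10 days. August 17, 2026 + 10 days = August 27, 2026.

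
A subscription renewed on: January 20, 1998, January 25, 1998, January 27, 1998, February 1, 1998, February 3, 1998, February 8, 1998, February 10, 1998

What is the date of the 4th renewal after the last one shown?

February 24, 1998

The gap pattern 5, 2, 5, 2, 5, 2 repeats every 2 events.
These are the Tuesdays and Sundays of each week.
The following Sunday is February 15, 1998.
Next Tuesday: February 17, 1998.
The following Sunday is February 22, 1998.
The following Tuesday is February 24, 1998.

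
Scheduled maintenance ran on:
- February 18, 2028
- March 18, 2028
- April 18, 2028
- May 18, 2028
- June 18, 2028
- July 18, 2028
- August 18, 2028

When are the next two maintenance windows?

Gaps: 29, 31, 30, 31, 30, 31 days — not constant. Every event is on the 18th of the month.
Pattern: the 18th of each month.
September 2028: September 18, 2028.
October 2028: October 18, 2028.

September 18, 2028; October 18, 2028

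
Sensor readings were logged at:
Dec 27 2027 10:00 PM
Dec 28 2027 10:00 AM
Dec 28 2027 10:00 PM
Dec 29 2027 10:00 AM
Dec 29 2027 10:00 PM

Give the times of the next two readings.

Dec 30 2027 10:00 AM, Dec 30 2027 10:00 PM

The interval is a steady 12 hours (12, 12, 12, 12).
Dec 29 2027 10:00 PM + 12 h = Dec 30 2027 10:00 AM.
Dec 30 2027 10:00 AM + 12 h = Dec 30 2027 10:00 PM.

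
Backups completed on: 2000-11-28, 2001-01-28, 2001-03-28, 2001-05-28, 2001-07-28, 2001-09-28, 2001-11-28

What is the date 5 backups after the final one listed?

Each date is the 28th; the gaps (61, 59, 61, 61, 62, 61) track the month lengths.
The rule is the 28th of every 2 months.
Next: January 2002 → 2002-01-28.
March 2002: 2002-03-28.
Next: May 2002 → 2002-05-28.
Next: July 2002 → 2002-07-28.
Next: September 2002 → 2002-09-28.

2002-09-28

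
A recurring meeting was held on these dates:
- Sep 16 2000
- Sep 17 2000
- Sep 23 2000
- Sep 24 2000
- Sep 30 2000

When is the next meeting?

Every event lands on a Saturday or Sunday (gaps cycle 1, 6, 1, 6).
So the schedule is: every Saturday and Sunday.
Next Sunday: Oct 1 2000.

Oct 1 2000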